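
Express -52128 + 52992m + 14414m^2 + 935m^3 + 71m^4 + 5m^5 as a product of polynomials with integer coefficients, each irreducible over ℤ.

(5m - 4)(m + 12)(m + 6)(m^2 - 3m + 181)

Among the possible rational roots, m = -6 is a root, giving the factor (m + 6) and quotient 5m^4 + 41m^3 + 689m^2 + 10280m - 8688.
Continuing, m = -12 is a root, so (m + 12) is a factor; dividing leaves 5m^3 - 19m^2 + 917m - 724.
Next, m = 4/5 is a root, so (5m - 4) divides it; the quotient is m^2 - 3m + 181.
The quadratic m^2 - 3m + 181 has discriminant -715 < 0 and is irreducible over ℤ.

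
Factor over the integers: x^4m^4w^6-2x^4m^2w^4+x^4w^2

w^2x^4(mw+1)^2(mw-1)^2

Every term has a factor of x^4w^2; factoring it out leaves m^4w^4-2m^2w^2+1.
Recognize a perfect-square trinomial with the parts m^2w^2 and 1.
m^2w^2-1 is again a difference of squares: (mw-1)(mw+1).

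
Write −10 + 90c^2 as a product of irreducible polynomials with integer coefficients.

10(3c + 1)(3c − 1)

Pull out the common factor 10; 9c^2 − 1 is a difference of squares.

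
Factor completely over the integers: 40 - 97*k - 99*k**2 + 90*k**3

(3*k - 1)*(5*k - 8)*(6*k + 5)

Testing divisors of the constant over divisors of the leading coefficient, k = 1/3 is a root, giving the factor (3*k - 1) and quotient 30*k**2 - 23*k - 40.
The remaining quadratic factors as (6*k + 5)(5*k - 8).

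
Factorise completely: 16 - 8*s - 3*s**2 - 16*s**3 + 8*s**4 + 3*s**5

Among the possible rational roots, s = -4 is a root, so (s + 4) is a factor; dividing leaves 3*s**4 - 4*s**3 - 3*s + 4.
Next, s = 1 is a root, so (s - 1) is a factor; dividing leaves 3*s**3 - s**2 - s - 4.
Then s = 4/3 is a root, so (3*s - 4) divides it; the quotient is s**2 + s + 1.
The quadratic s**2 + s + 1 has discriminant -3 < 0 and is irreducible over ℤ.

(3*s - 4)*(s + 4)*(s - 1)*(s**2 + s + 1)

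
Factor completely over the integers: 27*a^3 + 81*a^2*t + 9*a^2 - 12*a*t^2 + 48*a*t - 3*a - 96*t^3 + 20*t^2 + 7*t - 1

(3*a + 4*t + 1)*(3*a + 8*t - 1)*(3*a - 3*t + 1)

Group: 3*a*(9*a^2 + 36*a*t + 32*t^2 + 4*t - 1) + (-3*t + 1)*(9*a^2 + 36*a*t + 32*t^2 + 4*t - 1); both groups contain (9*a^2 + 36*a*t + 32*t^2 + 4*t - 1), so (3*a - 3*t + 1) is a factor with cofactor 9*a^2 + 36*a*t + 32*t^2 + 4*t - 1.
The cofactor groups again: 9*a^2 + 36*a*t + 32*t^2 + 4*t - 1 = 3*a*(3*a + 4*t + 1) + (8*t - 1)*(3*a + 4*t + 1); both groups contain (3*a + 4*t + 1), giving (3*a + 8*t - 1)*(3*a + 4*t + 1).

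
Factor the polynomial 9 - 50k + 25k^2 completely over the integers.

(5k - 1)(5k - 9)

Need a pair with product 25·9 = 225 and sum -50: that's -5 and -45.
Split the middle term: 25k^2 - 5k - 45k + 9 = 5k(5k - 1) - 9(5k - 1).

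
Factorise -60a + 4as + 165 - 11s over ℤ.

Group as (4as - 60a) + (-11s + 165) = 4a(s - 15) - 11(s - 15).
Both groups share the factor (s - 15).

(4a - 11)(s - 15)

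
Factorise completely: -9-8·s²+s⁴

Substitute u = s² to get a quadratic in u, then factor.
s²+1 is irreducible over ℤ (sum of squares).
s²-9 is a difference of squares.

(s+3)·(s-3)·(s²+1)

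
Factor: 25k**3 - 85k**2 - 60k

5k(5k + 3)(k - 4)

Pull out the common factor 5k, then factor the remaining trinomial.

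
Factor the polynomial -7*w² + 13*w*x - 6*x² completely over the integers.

Group: -w*(7*w - 6*x) + x*(7*w - 6*x); both groups contain (7*w - 6*x).

-(7*w - 6*x)*(w - x)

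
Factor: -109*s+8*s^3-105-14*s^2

(2*s+3)*(4*s+7)*(s-5)

By the rational root theorem, s = -3/2 is a root, giving the factor (2*s+3) and quotient 4*s^2-13*s-35.
The remaining quadratic factors as (4*s+7)(s-5).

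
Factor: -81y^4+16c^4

(2c+3y)(2c-3y)(4c^2+9y^2)

(2c)⁴ − (3y)⁴ = ((2c)² − (3y)²)((2c)² + (3y)²); the first factor splits again, the second (4c^2+9y^2) is irreducible.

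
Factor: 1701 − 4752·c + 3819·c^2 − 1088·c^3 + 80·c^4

(4·c − 7)·(4·c − 9)·(5·c − 3)·(c − 9)

Among the possible rational roots, c = 7/4 is a root, giving the factor (4·c − 7) and quotient 20·c^3 − 237·c^2 + 540·c − 243.
Next, c = 3/5 is a root, giving the factor (5·c − 3) and quotient 4·c^2 − 45·c + 81.
The remaining quadratic factors as (4·c − 9)(c − 9).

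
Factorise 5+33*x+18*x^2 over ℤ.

Need a pair with product 18·5 = 90 and sum 33: that's 30 and 3.
Split the middle term: 18*x^2+30*x + 3*x+5 = 6*x*(3*x+5) + (3*x+5).

(3*x+5)*(6*x+1)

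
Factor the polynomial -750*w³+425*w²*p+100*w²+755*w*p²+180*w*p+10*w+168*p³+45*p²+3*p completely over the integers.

Group: 15*w*(-50*w²+55*w*p+10*w+21*p²+3*p) + (8*p+1)*(-50*w²+55*w*p+10*w+21*p²+3*p); both groups contain (-50*w²+55*w*p+10*w+21*p²+3*p), so (15*w+8*p+1) is a factor with cofactor -50*w²+55*w*p+10*w+21*p²+3*p.
The cofactor groups again: -50*w²+55*w*p+10*w+21*p²+3*p = -5*w*(10*w+3*p) + (7*p+1)*(10*w+3*p); both groups contain (10*w+3*p), giving -(5*w-7*p-1)*(10*w+3*p).

-(5*w-7*p-1)*(10*w+3*p)*(15*w+8*p+1)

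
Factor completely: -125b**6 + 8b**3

-b**3(5b - 2)(25b**2 + 10b + 4)

Pull out the common factor b**3, leaving -125b**3 + 8.
Recognize a difference of cubes with the parts 2 and 5b.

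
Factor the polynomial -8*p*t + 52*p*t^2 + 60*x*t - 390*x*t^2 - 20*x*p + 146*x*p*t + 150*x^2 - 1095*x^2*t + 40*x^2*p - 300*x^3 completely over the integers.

Group: 5*x*(-60*x^2 + 8*x*p - 195*x*t + 30*x + 26*p*t - 4*p) + 2*t*(-60*x^2 + 8*x*p - 195*x*t + 30*x + 26*p*t - 4*p); both groups contain (-60*x^2 + 8*x*p - 195*x*t + 30*x + 26*p*t - 4*p), so (5*x + 2*t) is a factor with cofactor -60*x^2 + 8*x*p - 195*x*t + 30*x + 26*p*t - 4*p.
The cofactor groups again: -60*x^2 + 8*x*p - 195*x*t + 30*x + 26*p*t - 4*p = -15*x*(4*x + 13*t - 2) + 2*p*(4*x + 13*t - 2); both groups contain (4*x + 13*t - 2), giving -(15*x - 2*p)*(4*x + 13*t - 2).

-(15*x - 2*p)*(4*x + 13*t - 2)*(5*x + 2*t)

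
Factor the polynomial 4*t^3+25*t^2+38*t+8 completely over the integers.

(4*t+1)*(t+2)*(t+4)

Testing divisors of the constant over divisors of the leading coefficient, t = -1/4 is a root, so (4*t+1) divides it; the quotient is t^2+6*t+8.
The remaining quadratic factors as (t+4)(t+2).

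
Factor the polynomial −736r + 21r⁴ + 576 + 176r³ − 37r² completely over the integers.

Testing divisors of the constant over divisors of the leading coefficient, r = 9/7 is a root, so (7r − 9) divides it; the quotient is 3r³ + 29r² + 32r − 64.
Continuing, r = 1 is a root, giving the factor (r − 1) and quotient 3r² + 32r + 64.
The remaining quadratic factors as (r + 8)(3r + 8).

(3r + 8)(7r − 9)(r + 8)(r − 1)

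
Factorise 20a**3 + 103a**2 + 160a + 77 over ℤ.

(4a + 11)(5a + 7)(a + 1)

Trying the rational-root candidates, a = −11/4 is a root, so (4a + 11) divides it; the quotient is 5a**2 + 12a + 7.
The remaining quadratic factors as (5a + 7)(a + 1).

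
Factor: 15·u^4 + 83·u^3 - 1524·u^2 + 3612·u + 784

By the rational root theorem, u = -14 is a root, so (u + 14) divides it; the quotient is 15·u^3 - 127·u^2 + 254·u + 56.
Continuing, u = 4 is a root, so (u - 4) divides it; the quotient is 15·u^2 - 67·u - 14.
The remaining quadratic factors as (3·u - 14)(5·u + 1).

(3·u - 14)·(5·u + 1)·(u + 14)·(u - 4)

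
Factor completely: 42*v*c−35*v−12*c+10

(6*c−5)*(7*v−2)

Group as (42*v*c−35*v) + (−12*c+10) = 7*v*(6*c−5) − 2*(6*c−5).
Both groups share the factor (6*c−5).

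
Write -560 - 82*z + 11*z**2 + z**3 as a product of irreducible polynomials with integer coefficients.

(z + 14)*(z + 5)*(z - 8)

Trying the rational-root candidates, z = -14 is a root, giving the factor (z + 14) and quotient z**2 - 3*z - 40.
The remaining quadratic factors as (z - 8)(z + 5).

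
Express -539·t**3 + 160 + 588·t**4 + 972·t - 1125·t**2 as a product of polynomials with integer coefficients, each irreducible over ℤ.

Testing divisors of the constant over divisors of the leading coefficient, t = 8/7 is a root, so (7·t - 8) is a factor; dividing leaves 84·t**3 + 19·t**2 - 139·t - 20.
Next, t = 5/4 is a root, so (4·t - 5) is a factor; dividing leaves 21·t**2 + 31·t + 4.
The remaining quadratic factors as (7·t + 1)(3·t + 4).

(3·t + 4)·(4·t - 5)·(7·t + 1)·(7·t - 8)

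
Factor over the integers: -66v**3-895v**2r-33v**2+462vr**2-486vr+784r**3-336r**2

-(6v-7r+3)(v+14r)(11v+8r)

Group: v(-66v**2+29vr-33v+56r**2-24r) + 14r(-66v**2+29vr-33v+56r**2-24r); both groups contain (-66v**2+29vr-33v+56r**2-24r), so (v+14r) is a factor with cofactor -66v**2+29vr-33v+56r**2-24r.
The cofactor groups again: -66v**2+29vr-33v+56r**2-24r = -11v(6v-7r+3) - 8r(6v-7r+3); both groups contain (6v-7r+3), giving -(11v+8r)(6v-7r+3).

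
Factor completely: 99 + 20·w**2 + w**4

(w**2 + 11)·(w**2 + 9)

Substitute u = w**2 to get a quadratic in u, then factor.
w**2 + 11 is irreducible over ℤ (always positive, so no real roots).
w**2 + 9 is irreducible over ℤ (sum of squares).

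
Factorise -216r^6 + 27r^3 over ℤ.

-27r^3(2r - 1)(4r^2 + 2r + 1)

Pull out the common factor 27r^3, leaving -8r^3 + 1.
Recognize a difference of cubes with the parts 1 and 2r.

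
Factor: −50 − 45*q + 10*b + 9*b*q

(9*q + 10)*(b − 5)

Group as (9*b*q + 10*b) + (−45*q − 50) = b*(9*q + 10) − 5*(9*q + 10).
Both groups share the factor (9*q + 10).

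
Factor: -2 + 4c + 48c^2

2(4c + 1)(6c - 1)

Pull out the common factor 2, then factor the remaining trinomial.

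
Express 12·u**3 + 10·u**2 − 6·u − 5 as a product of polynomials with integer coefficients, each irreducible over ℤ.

Group as (12·u**3 − 6·u) + (10·u**2 − 5) = 6·u·(2·u**2 − 1) + 5·(2·u**2 − 1).
Both groups share the factor (2·u**2 − 1).

(6·u + 5)·(2·u**2 − 1)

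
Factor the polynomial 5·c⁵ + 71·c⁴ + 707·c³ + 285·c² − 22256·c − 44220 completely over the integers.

Trying the rational-root candidates, c = −11/5 is a root, so (5·c + 11) is a factor; dividing leaves c⁴ + 12·c³ + 115·c² − 196·c − 4020.
Continuing, c = 5 is a root, so (c − 5) divides it; the quotient is c³ + 17·c² + 200·c + 804.
Then c = −6 is a root, so (c + 6) divides it; the quotient is c² + 11·c + 134.
The quadratic c² + 11·c + 134 has discriminant −415 < 0 and is irreducible over ℤ.

(5·c + 11)·(c + 6)·(c − 5)·(c² + 11·c + 134)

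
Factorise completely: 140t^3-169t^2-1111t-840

Among the possible rational roots, t = -7/5 is a root, so (5t+7) divides it; the quotient is 28t^2-73t-120.
The remaining quadratic factors as (4t-15)(7t+8).

(4t-15)(5t+7)(7t+8)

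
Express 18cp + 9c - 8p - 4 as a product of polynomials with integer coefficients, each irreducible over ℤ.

Group as (18cp + 9c) + (-8p - 4) = 9c(2p + 1) - 4(2p + 1).
Both groups share the factor (2p + 1).

(2p + 1)(9c - 4)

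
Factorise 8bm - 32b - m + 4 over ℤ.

Group as (8bm - 32b) + (-m + 4) = 8b(m - 4) - (m - 4).
Both groups share the factor (m - 4).

(8b - 1)(m - 4)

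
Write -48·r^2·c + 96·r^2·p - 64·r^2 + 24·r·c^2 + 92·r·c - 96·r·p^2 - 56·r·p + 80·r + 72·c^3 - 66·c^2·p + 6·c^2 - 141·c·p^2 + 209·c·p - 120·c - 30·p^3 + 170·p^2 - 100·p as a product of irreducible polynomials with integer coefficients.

-(4·r - 6·c - 5·p)·(3·c - 6·p + 4)·(4·r + 4·c + p - 5)

Group: 4·r·(-12·r·c + 24·r·p - 16·r - 12·c^2 + 21·c·p - c + 6·p^2 - 34·p + 20) + (-6·c - 5·p)·(-12·r·c + 24·r·p - 16·r - 12·c^2 + 21·c·p - c + 6·p^2 - 34·p + 20); both groups contain (-12·r·c + 24·r·p - 16·r - 12·c^2 + 21·c·p - c + 6·p^2 - 34·p + 20), so (4·r - 6·c - 5·p) is a factor with cofactor -12·r·c + 24·r·p - 16·r - 12·c^2 + 21·c·p - c + 6·p^2 - 34·p + 20.
The cofactor groups again: -12·r·c + 24·r·p - 16·r - 12·c^2 + 21·c·p - c + 6·p^2 - 34·p + 20 = -3·c·(4·r + 4·c + p - 5) + (6·p - 4)·(4·r + 4·c + p - 5); both groups contain (4·r + 4·c + p - 5), giving -(3·c - 6·p + 4)·(4·r + 4·c + p - 5).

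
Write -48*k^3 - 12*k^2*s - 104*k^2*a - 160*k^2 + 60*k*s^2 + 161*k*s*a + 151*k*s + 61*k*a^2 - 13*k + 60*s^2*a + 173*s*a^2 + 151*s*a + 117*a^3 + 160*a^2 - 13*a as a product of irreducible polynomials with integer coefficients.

Group: k*(-48*k^2 - 12*k*s - 56*k*a - 160*k + 60*s^2 + 173*s*a + 151*s + 117*a^2 + 160*a - 13) + a*(-48*k^2 - 12*k*s - 56*k*a - 160*k + 60*s^2 + 173*s*a + 151*s + 117*a^2 + 160*a - 13); both groups contain (-48*k^2 - 12*k*s - 56*k*a - 160*k + 60*s^2 + 173*s*a + 151*s + 117*a^2 + 160*a - 13), so (k + a) is a factor with cofactor -48*k^2 - 12*k*s - 56*k*a - 160*k + 60*s^2 + 173*s*a + 151*s + 117*a^2 + 160*a - 13.
The cofactor groups again: -48*k^2 - 12*k*s - 56*k*a - 160*k + 60*s^2 + 173*s*a + 151*s + 117*a^2 + 160*a - 13 = -4*k*(12*k - 12*s - 13*a + 1) + (-5*s - 9*a - 13)*(12*k - 12*s - 13*a + 1); both groups contain (12*k - 12*s - 13*a + 1), giving -(4*k + 5*s + 9*a + 13)*(12*k - 12*s - 13*a + 1).

-(12*k - 12*s - 13*a + 1)*(4*k + 5*s + 9*a + 13)*(k + a)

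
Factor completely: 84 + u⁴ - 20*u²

(u² - 14)*(u² - 6)

Substitute w = u² to get a quadratic in w, then factor.
u² - 14 is irreducible over ℤ (14 is not a perfect square).
u² - 6 is irreducible over ℤ (6 is not a perfect square).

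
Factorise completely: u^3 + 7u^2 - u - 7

(u + 1)(u + 7)(u - 1)

By the rational root theorem, u = -7 is a root, so (u + 7) divides it; the quotient is u^2 - 1.
The remaining quadratic factors as (u - 1)(u + 1).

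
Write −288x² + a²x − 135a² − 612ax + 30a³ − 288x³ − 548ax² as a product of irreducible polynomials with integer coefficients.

Group: a(30a² − 119ax − 135a − 72x² − 72x) + 4x(30a² − 119ax − 135a − 72x² − 72x); both groups contain (30a² − 119ax − 135a − 72x² − 72x), so (a + 4x) is a factor with cofactor 30a² − 119ax − 135a − 72x² − 72x.
The cofactor groups again: 30a² − 119ax − 135a − 72x² − 72x = 15a(2a − 9x − 9) + 8x(2a − 9x − 9); both groups contain (2a − 9x − 9), giving (15a + 8x)(2a − 9x − 9).

(15a + 8x)(2a − 9x − 9)(a + 4x)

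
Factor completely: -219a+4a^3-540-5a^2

(4a+15)(a+4)(a-9)

Trying the rational-root candidates, a = -4 is a root, so (a+4) divides it; the quotient is 4a^2-21a-135.
The remaining quadratic factors as (a-9)(4a+15).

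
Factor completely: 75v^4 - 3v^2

3v^2(5v + 1)(5v - 1)

Pull out the common factor 3v^2; 25v^2 - 1 is a difference of squares.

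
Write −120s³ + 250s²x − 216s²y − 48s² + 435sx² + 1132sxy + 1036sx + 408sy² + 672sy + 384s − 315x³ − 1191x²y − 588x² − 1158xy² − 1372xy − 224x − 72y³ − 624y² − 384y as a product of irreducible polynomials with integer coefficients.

Group: 2s(−60s² + 215sx + 72sy + 96s − 105x² − 187xy − 56x − 12y² − 96y) + (3x + 6y + 4)(−60s² + 215sx + 72sy + 96s − 105x² − 187xy − 56x − 12y² − 96y); both groups contain (−60s² + 215sx + 72sy + 96s − 105x² − 187xy − 56x − 12y² − 96y), so (2s + 3x + 6y + 4) is a factor with cofactor −60s² + 215sx + 72sy + 96s − 105x² − 187xy − 56x − 12y² − 96y.
The cofactor groups again: −60s² + 215sx + 72sy + 96s − 105x² − 187xy − 56x − 12y² − 96y = −12s(5s − 15x − y − 8) + (7x + 12y)(5s − 15x − y − 8); both groups contain (5s − 15x − y − 8), giving −(12s − 7x − 12y)(5s − 15x − y − 8).

−(12s − 7x − 12y)(2s + 3x + 6y + 4)(5s − 15x − y − 8)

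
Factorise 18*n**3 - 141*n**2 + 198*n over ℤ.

3*n*(6*n - 11)*(n - 6)

Pull out the common factor 3*n, then factor the remaining trinomial.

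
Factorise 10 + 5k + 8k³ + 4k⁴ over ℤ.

Group as (4k⁴ + 5k) + (8k³ + 10) = k(4k³ + 5) + 2(4k³ + 5).
Both groups share the factor (4k³ + 5).

(k + 2)(4k³ + 5)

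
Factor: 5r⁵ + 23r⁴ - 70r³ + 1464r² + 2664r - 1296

Trying the rational-root candidates, r = -9 is a root, so (r + 9) is a factor; dividing leaves 5r⁴ - 22r³ + 128r² + 312r - 144.
Then r = -2 is a root, so (r + 2) is a factor; dividing leaves 5r³ - 32r² + 192r - 72.
Continuing, r = 2/5 is a root, so (5r - 2) is a factor; dividing leaves r² - 6r + 36.
The quadratic r² - 6r + 36 has discriminant -108 < 0 and is irreducible over ℤ.

(5r - 2)(r + 2)(r + 9)(r² - 6r + 36)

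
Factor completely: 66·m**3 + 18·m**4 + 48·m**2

6·m**2·(3·m + 8)·(m + 1)

Pull out the common factor 6·m**2, then factor the remaining trinomial.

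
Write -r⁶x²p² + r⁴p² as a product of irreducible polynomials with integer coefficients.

Pull out the common factor r⁴p², leaving -r²x² + 1.
Recognize a difference of squares with the parts 1 and rx.

-p²r⁴(rx + 1)(rx - 1)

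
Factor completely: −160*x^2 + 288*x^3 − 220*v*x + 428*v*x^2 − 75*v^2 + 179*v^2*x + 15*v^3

(3*v + 4*x)*(5*v + 8*x)*(v + 9*x − 5)

Group: 3*v*(5*v^2 + 53*v*x − 25*v + 72*x^2 − 40*x) + 4*x*(5*v^2 + 53*v*x − 25*v + 72*x^2 − 40*x); both groups contain (5*v^2 + 53*v*x − 25*v + 72*x^2 − 40*x), so (3*v + 4*x) is a factor with cofactor 5*v^2 + 53*v*x − 25*v + 72*x^2 − 40*x.
The cofactor groups again: 5*v^2 + 53*v*x − 25*v + 72*x^2 − 40*x = v*(5*v + 8*x) + (9*x − 5)*(5*v + 8*x); both groups contain (5*v + 8*x), giving (v + 9*x − 5)*(5*v + 8*x).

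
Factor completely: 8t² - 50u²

2(2t + 5u)(2t - 5u)

Pull out the common factor 2; 4t² - 25u² is a difference of squares.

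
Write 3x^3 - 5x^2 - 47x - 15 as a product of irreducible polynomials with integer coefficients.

Testing divisors of the constant over divisors of the leading coefficient, x = -1/3 is a root, so (3x + 1) is a factor; dividing leaves x^2 - 2x - 15.
The remaining quadratic factors as (x - 5)(x + 3).

(3x + 1)(x + 3)(x - 5)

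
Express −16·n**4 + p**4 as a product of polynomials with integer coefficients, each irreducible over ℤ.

(p − 2·n)·(p + 2·n)·(p**2 + 4·n**2)

Difference of squares twice: with A = p and B = 2·n, A⁴ − B⁴ = (A² − B²)(A² + B²), and A² − B² factors again.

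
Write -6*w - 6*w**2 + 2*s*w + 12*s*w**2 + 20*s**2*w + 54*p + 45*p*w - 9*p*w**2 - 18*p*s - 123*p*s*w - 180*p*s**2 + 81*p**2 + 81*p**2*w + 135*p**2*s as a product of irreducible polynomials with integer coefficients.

(3*p - 4*s + 2)*(5*s + 3*w + 3)*(9*p - w)

Group: 3*p*(45*p*s + 27*p*w + 27*p - 5*s*w - 3*w**2 - 3*w) + (-4*s + 2)*(45*p*s + 27*p*w + 27*p - 5*s*w - 3*w**2 - 3*w); both groups contain (45*p*s + 27*p*w + 27*p - 5*s*w - 3*w**2 - 3*w), so (3*p - 4*s + 2) is a factor with cofactor 45*p*s + 27*p*w + 27*p - 5*s*w - 3*w**2 - 3*w.
The cofactor groups again: 45*p*s + 27*p*w + 27*p - 5*s*w - 3*w**2 - 3*w = 9*p*(5*s + 3*w + 3) - w*(5*s + 3*w + 3); both groups contain (5*s + 3*w + 3), giving (9*p - w)*(5*s + 3*w + 3).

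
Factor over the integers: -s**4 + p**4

(p)⁴ − (s)⁴ = ((p)² − (s)²)((p)² + (s)²); the first factor splits again, the second (p**2 + s**2) is irreducible.

(p + s)(p - s)(p**2 + s**2)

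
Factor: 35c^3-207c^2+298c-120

By the rational root theorem, c = 5/7 is a root, so (7c-5) is a factor; dividing leaves 5c^2-26c+24.
The remaining quadratic factors as (c-4)(5c-6).

(5c-6)(7c-5)(c-4)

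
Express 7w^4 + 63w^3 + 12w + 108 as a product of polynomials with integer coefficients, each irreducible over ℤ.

(w + 9)(7w^3 + 12)

Group as (7w^4 + 12w) + (63w^3 + 108) = w(7w^3 + 12) + 9(7w^3 + 12).
Both groups share the factor (7w^3 + 12).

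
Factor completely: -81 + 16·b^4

(2·b + 3)·(2·b - 3)·(4·b^2 + 9)

Write as (4·b^2)² − (9)², then factor 4·b^2 - 9 once more.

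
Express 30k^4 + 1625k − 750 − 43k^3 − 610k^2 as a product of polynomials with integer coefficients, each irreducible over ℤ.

Among the possible rational roots, k = 3/5 is a root, so (5k − 3) is a factor; dividing leaves 6k^3 − 5k^2 − 125k + 250.
Then k = 10/3 is a root, so (3k − 10) is a factor; dividing leaves 2k^2 + 5k − 25.
The remaining quadratic factors as (k + 5)(2k − 5).

(2k − 5)(3k − 10)(5k − 3)(k + 5)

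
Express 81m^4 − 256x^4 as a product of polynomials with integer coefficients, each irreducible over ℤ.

(3m + 4x)(3m − 4x)(9m^2 + 16x^2)

Difference of squares twice: with A = 3m and B = 4x, A⁴ − B⁴ = (A² − B²)(A² + B²), and A² − B² factors again.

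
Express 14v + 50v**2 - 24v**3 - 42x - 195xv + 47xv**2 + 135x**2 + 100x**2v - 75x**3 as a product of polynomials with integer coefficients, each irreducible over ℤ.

Group: 5x(-15x**2 + 29xv + 6x - 8v**2 - 2v) + (3v - 7)(-15x**2 + 29xv + 6x - 8v**2 - 2v); both groups contain (-15x**2 + 29xv + 6x - 8v**2 - 2v), so (5x + 3v - 7) is a factor with cofactor -15x**2 + 29xv + 6x - 8v**2 - 2v.
The cofactor groups again: -15x**2 + 29xv + 6x - 8v**2 - 2v = -3x(5x - 8v - 2) + v(5x - 8v - 2); both groups contain (5x - 8v - 2), giving -(3x - v)(5x - 8v - 2).

-(5x - 8v - 2)(3x - v)(5x + 3v - 7)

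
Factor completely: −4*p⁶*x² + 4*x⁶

Factor out 4*x² first: what remains is −p⁶ + x⁴.
Recognize a difference of squares with the parts x² and p³.

−4*x²*(p³ + x²)*(p³ − x²)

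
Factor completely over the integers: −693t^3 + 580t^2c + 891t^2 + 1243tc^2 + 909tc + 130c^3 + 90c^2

Group: 7t(−99t^2 − 101tc − 10c^2) + (−13c − 9)(−99t^2 − 101tc − 10c^2); both groups contain (−99t^2 − 101tc − 10c^2), so (7t − 13c − 9) is a factor with cofactor −99t^2 − 101tc − 10c^2.
The cofactor groups again: −99t^2 − 101tc − 10c^2 = −11t(9t + c) − 10c(9t + c); both groups contain (9t + c), giving −(11t + 10c)(9t + c).

−(7t − 13c − 9)(11t + 10c)(9t + c)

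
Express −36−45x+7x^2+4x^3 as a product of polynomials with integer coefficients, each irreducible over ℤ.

Testing divisors of the constant over divisors of the leading coefficient, x = −3/4 is a root, giving the factor (4x+3) and quotient x^2+x−12.
The remaining quadratic factors as (x+4)(x−3).

(4x+3)(x+4)(x−3)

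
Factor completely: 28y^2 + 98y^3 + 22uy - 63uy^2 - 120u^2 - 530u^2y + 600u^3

Group: 12u(50u^2 - 15uy - 10u - 14y^2 - 4y) - 7y(50u^2 - 15uy - 10u - 14y^2 - 4y); both groups contain (50u^2 - 15uy - 10u - 14y^2 - 4y), so (12u - 7y) is a factor with cofactor 50u^2 - 15uy - 10u - 14y^2 - 4y.
The cofactor groups again: 50u^2 - 15uy - 10u - 14y^2 - 4y = 5u(10u - 7y - 2) + 2y(10u - 7y - 2); both groups contain (10u - 7y - 2), giving (5u + 2y)(10u - 7y - 2).

(10u - 7y - 2)(12u - 7y)(5u + 2y)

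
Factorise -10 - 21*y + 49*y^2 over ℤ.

Need a pair with product 49·(-10) = -490 and sum -21: that's -35 and 14.
Split the middle term: 49*y^2 - 35*y + 14*y - 10 = 7*y*(7*y - 5) + 2*(7*y - 5).

(7*y + 2)*(7*y - 5)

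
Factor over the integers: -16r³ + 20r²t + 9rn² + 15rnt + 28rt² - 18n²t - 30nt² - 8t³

-(4r - 3n - t)(4r + 3n + 4t)(r - 2t)

Group: 4r(-4r² + 3rn + 9rt - 6nt - 2t²) + (3n + 4t)(-4r² + 3rn + 9rt - 6nt - 2t²); both groups contain (-4r² + 3rn + 9rt - 6nt - 2t²), so (4r + 3n + 4t) is a factor with cofactor -4r² + 3rn + 9rt - 6nt - 2t².
The cofactor groups again: -4r² + 3rn + 9rt - 6nt - 2t² = -4r(r - 2t) + (3n + t)(r - 2t); both groups contain (r - 2t), giving -(4r - 3n - t)(r - 2t).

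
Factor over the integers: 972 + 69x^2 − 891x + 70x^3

Testing divisors of the constant over divisors of the leading coefficient, x = −9/2 is a root, giving the factor (2x + 9) and quotient 35x^2 − 123x + 108.
The remaining quadratic factors as (7x − 12)(5x − 9).

(2x + 9)(5x − 9)(7x − 12)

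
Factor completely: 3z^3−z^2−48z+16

(3z−1)(z+4)(z−4)

Testing divisors of the constant over divisors of the leading coefficient, z = −4 is a root, giving the factor (z+4) and quotient 3z^2−13z+4.
The remaining quadratic factors as (3z−1)(z−4).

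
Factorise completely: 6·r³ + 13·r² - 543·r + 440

(6·r - 5)·(r + 11)·(r - 8)

Testing divisors of the constant over divisors of the leading coefficient, r = -11 is a root, so (r + 11) divides it; the quotient is 6·r² - 53·r + 40.
The remaining quadratic factors as (6·r - 5)(r - 8).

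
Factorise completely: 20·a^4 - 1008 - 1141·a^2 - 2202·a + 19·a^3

Trying the rational-root candidates, a = -3/4 is a root, so (4·a + 3) is a factor; dividing leaves 5·a^3 + a^2 - 286·a - 336.
Then a = 8 is a root, so (a - 8) is a factor; dividing leaves 5·a^2 + 41·a + 42.
The remaining quadratic factors as (a + 7)(5·a + 6).

(4·a + 3)·(5·a + 6)·(a + 7)·(a - 8)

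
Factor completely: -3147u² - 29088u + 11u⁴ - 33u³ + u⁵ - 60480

By the rational root theorem, u = -8 is a root, so (u + 8) is a factor; dividing leaves u⁴ + 3u³ - 57u² - 2691u - 7560.
Next, u = 15 is a root, so (u - 15) divides it; the quotient is u³ + 18u² + 213u + 504.
Continuing, u = -3 is a root, so (u + 3) is a factor; dividing leaves u² + 15u + 168.
The quadratic u² + 15u + 168 has discriminant -447 < 0 and is irreducible over ℤ.

(u + 3)(u + 8)(u - 15)(u² + 15u + 168)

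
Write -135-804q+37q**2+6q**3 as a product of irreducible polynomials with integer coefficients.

(6q+1)(q+15)(q-9)

Trying the rational-root candidates, q = -1/6 is a root, giving the factor (6q+1) and quotient q**2+6q-135.
The remaining quadratic factors as (q-9)(q+15).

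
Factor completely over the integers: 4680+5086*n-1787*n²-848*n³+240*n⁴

Among the possible rational roots, n = 13/4 is a root, so (4*n-13) divides it; the quotient is 60*n³-17*n²-502*n-360.
Next, n = 10/3 is a root, so (3*n-10) divides it; the quotient is 20*n²+61*n+36.
The remaining quadratic factors as (4*n+9)(5*n+4).

(3*n-10)*(4*n+9)*(4*n-13)*(5*n+4)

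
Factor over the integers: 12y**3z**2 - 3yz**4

Every term has a factor of 3yz**2. Then 4y**2 - z**2 = (2y)² − (z)².

3yz**2(2y + z)(2y - z)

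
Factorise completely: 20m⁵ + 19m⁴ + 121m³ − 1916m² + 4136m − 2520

Among the possible rational roots, m = 9/5 is a root, so (5m − 9) is a factor; dividing leaves 4m⁴ + 11m³ + 44m² − 304m + 280.
Continuing, m = 2 is a root, giving the factor (m − 2) and quotient 4m³ + 19m² + 82m − 140.
Then m = 5/4 is a root, giving the factor (4m − 5) and quotient m² + 6m + 28.
The quadratic m² + 6m + 28 has discriminant −76 < 0 and is irreducible over ℤ.

(4m − 5)(5m − 9)(m − 2)(m² + 6m + 28)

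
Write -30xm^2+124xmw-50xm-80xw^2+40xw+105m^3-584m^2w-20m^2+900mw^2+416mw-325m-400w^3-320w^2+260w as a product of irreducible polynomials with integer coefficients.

Group: 2x(-15m^2+62mw-25m-40w^2+20w) + (-7m+10w+13)(-15m^2+62mw-25m-40w^2+20w); both groups contain (-15m^2+62mw-25m-40w^2+20w), so (2x-7m+10w+13) is a factor with cofactor -15m^2+62mw-25m-40w^2+20w.
The cofactor groups again: -15m^2+62mw-25m-40w^2+20w = -5m(3m-10w+5) + 4w(3m-10w+5); both groups contain (3m-10w+5), giving -(5m-4w)(3m-10w+5).

-(2x-7m+10w+13)(3m-10w+5)(5m-4w)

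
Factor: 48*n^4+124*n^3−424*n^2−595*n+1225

Trying the rational-root candidates, n = −7/2 is a root, so (2*n+7) divides it; the quotient is 24*n^3−22*n^2−135*n+175.
Then n = 5/3 is a root, so (3*n−5) divides it; the quotient is 8*n^2+6*n−35.
The remaining quadratic factors as (2*n+5)(4*n−7).

(2*n+5)*(2*n+7)*(3*n−5)*(4*n−7)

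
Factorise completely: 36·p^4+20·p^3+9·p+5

Group as (36·p^4+9·p) + (20·p^3+5) = 9·p·(4·p^3+1) + 5·(4·p^3+1).
Both groups share the factor (4·p^3+1).

(9·p+5)·(4·p^3+1)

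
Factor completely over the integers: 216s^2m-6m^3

6m(6s-m)(6s+m)

Every term has a factor of 6m. Then 36s^2-m^2 = (6s)² − (m)².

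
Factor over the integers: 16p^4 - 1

(2p + 1)(2p - 1)(4p^2 + 1)

Write as (4p^2)² − (1)², then factor 4p^2 - 1 once more.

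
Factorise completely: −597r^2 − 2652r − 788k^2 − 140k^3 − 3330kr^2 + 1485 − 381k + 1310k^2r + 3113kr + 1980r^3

Group: 2k(−70k^2 + 270kr − 79k − 180r^2 − 93r + 165) + (−11r + 9)(−70k^2 + 270kr − 79k − 180r^2 − 93r + 165); both groups contain (−70k^2 + 270kr − 79k − 180r^2 − 93r + 165), so (2k − 11r + 9) is a factor with cofactor −70k^2 + 270kr − 79k − 180r^2 − 93r + 165.
The cofactor groups again: −70k^2 + 270kr − 79k − 180r^2 − 93r + 165 = −5k(14k − 12r − 15) + (15r − 11)(14k − 12r − 15); both groups contain (14k − 12r − 15), giving −(5k − 15r + 11)(14k − 12r − 15).

−(14k − 12r − 15)(2k − 11r + 9)(5k − 15r + 11)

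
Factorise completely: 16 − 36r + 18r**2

2(3r − 2)(3r − 4)

Pull out the common factor 2, then factor the remaining trinomial.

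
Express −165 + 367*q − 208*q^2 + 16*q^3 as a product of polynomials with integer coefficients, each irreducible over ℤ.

(4*q − 3)*(4*q − 5)*(q − 11)

Testing divisors of the constant over divisors of the leading coefficient, q = 11 is a root, so (q − 11) is a factor; dividing leaves 16*q^2 − 32*q + 15.
The remaining quadratic factors as (4*q − 3)(4*q − 5).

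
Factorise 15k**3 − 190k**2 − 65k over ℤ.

Pull out the common factor 5k, then factor the remaining trinomial.

5k(3k + 1)(k − 13)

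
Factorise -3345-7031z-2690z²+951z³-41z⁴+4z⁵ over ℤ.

(4z+3)(z+1)(z-5)(z²-7z+223)

By the rational root theorem, z = -3/4 is a root, so (4z+3) divides it; the quotient is z⁴-11z³+246z²-857z-1115.
Continuing, z = -1 is a root, so (z+1) divides it; the quotient is z³-12z²+258z-1115.
Then z = 5 is a root, so (z-5) is a factor; dividing leaves z²-7z+223.
The quadratic z²-7z+223 has discriminant -843 < 0 and is irreducible over ℤ.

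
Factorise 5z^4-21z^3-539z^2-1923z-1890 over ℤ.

Among the possible rational roots, z = -5 is a root, so (z+5) divides it; the quotient is 5z^3-46z^2-309z-378.
Then z = 14 is a root, so (z-14) is a factor; dividing leaves 5z^2+24z+27.
The remaining quadratic factors as (5z+9)(z+3).

(5z+9)(z+3)(z+5)(z-14)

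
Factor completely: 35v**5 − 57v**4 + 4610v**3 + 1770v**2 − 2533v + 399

(5v − 1)(7v − 3)(v + 1)(v**2 − 2v + 133)

By the rational root theorem, v = 1/5 is a root, so (5v − 1) is a factor; dividing leaves 7v**4 − 10v**3 + 920v**2 + 538v − 399.
Next, v = −1 is a root, so (v + 1) divides it; the quotient is 7v**3 − 17v**2 + 937v − 399.
Then v = 3/7 is a root, so (7v − 3) is a factor; dividing leaves v**2 − 2v + 133.
The quadratic v**2 − 2v + 133 has discriminant −528 < 0 and is irreducible over ℤ.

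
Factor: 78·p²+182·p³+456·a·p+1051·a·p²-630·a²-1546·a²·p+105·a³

(15·a-13·p)·(7·a+p)·(a-14·p-6)

Group: a·(105·a²-76·a·p-13·p²) + (-14·p-6)·(105·a²-76·a·p-13·p²); both groups contain (105·a²-76·a·p-13·p²), so (a-14·p-6) is a factor with cofactor 105·a²-76·a·p-13·p².
The cofactor groups again: 105·a²-76·a·p-13·p² = 7·a·(15·a-13·p) + p·(15·a-13·p); both groups contain (15·a-13·p), giving (7·a+p)·(15·a-13·p).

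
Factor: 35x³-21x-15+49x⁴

(7x+5)(7x³-3)

Group as (49x⁴-21x) + (35x³-15) = 7x(7x³-3) + 5(7x³-3).
Both groups share the factor (7x³-3).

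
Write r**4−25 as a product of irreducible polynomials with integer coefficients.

(r**2+5)(r**2−5)

Substitute u = r**2 to get a quadratic in u, then factor.
r**2+5 is irreducible over ℤ (always positive, so no real roots).
r**2−5 is irreducible over ℤ (5 is not a perfect square).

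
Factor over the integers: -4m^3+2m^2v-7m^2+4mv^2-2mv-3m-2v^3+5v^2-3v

Group: 4m(-m^2-m+v^2-v) + (-2v+3)(-m^2-m+v^2-v); both groups contain (-m^2-m+v^2-v), so (4m-2v+3) is a factor with cofactor -m^2-m+v^2-v.
The cofactor groups again: -m^2-m+v^2-v = -m(m+v) + (v-1)(m+v); both groups contain (m+v), giving -(m-v+1)(m+v).

-(4m-2v+3)(m+v)(m-v+1)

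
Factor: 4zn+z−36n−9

(4n+1)(z−9)

Group as (4zn+z) + (−36n−9) = z(4n+1) − 9(4n+1).
Both groups share the factor (4n+1).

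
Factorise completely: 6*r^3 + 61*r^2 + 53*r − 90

(6*r − 5)*(r + 2)*(r + 9)

Testing divisors of the constant over divisors of the leading coefficient, r = −2 is a root, so (r + 2) divides it; the quotient is 6*r^2 + 49*r − 45.
The remaining quadratic factors as (r + 9)(6*r − 5).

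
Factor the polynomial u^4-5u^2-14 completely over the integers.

Substitute w = u^2 to get a quadratic in w, then factor.
u^2+2 is irreducible over ℤ (always positive, so no real roots).
u^2-7 is irreducible over ℤ (7 is not a perfect square).

(u^2+2)(u^2-7)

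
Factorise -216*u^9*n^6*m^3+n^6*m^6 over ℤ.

-m^3*n^6*(6*u^3-m)*(36*u^6+6*u^3*m+m^2)

Pull out the common factor n^6*m^3, leaving -216*u^9+m^3.
Recognize a difference of cubes with the parts m and 6*u^3.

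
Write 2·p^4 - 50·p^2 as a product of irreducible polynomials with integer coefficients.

2·p^2·(p + 5)·(p - 5)

Every term has a factor of 2·p^2. Then p^2 - 25 = (p)² − (5)².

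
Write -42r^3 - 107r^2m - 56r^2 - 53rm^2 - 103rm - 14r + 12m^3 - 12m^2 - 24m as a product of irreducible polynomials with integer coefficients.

-(6r - m + 2)(7r + 12m)(r + m + 1)

Group: r(-42r^2 - 65rm - 14r + 12m^2 - 24m) + (m + 1)(-42r^2 - 65rm - 14r + 12m^2 - 24m); both groups contain (-42r^2 - 65rm - 14r + 12m^2 - 24m), so (r + m + 1) is a factor with cofactor -42r^2 - 65rm - 14r + 12m^2 - 24m.
The cofactor groups again: -42r^2 - 65rm - 14r + 12m^2 - 24m = -7r(6r - m + 2) - 12m(6r - m + 2); both groups contain (6r - m + 2), giving -(7r + 12m)(6r - m + 2).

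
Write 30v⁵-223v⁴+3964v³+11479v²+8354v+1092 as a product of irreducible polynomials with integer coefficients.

Among the possible rational roots, v = -1 is a root, so (v+1) divides it; the quotient is 30v⁴-253v³+4217v²+7262v+1092.
Then v = -7/5 is a root, giving the factor (5v+7) and quotient 6v³-59v²+926v+156.
Continuing, v = -1/6 is a root, giving the factor (6v+1) and quotient v²-10v+156.
The quadratic v²-10v+156 has discriminant -524 < 0 and is irreducible over ℤ.

(5v+7)(6v+1)(v+1)(v²-10v+156)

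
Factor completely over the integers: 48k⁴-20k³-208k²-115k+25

(2k-5)(4k+5)(6k-1)(k+1)

Testing divisors of the constant over divisors of the leading coefficient, k = -1 is a root, so (k+1) is a factor; dividing leaves 48k³-68k²-140k+25.
Continuing, k = 5/2 is a root, so (2k-5) is a factor; dividing leaves 24k²+26k-5.
The remaining quadratic factors as (6k-1)(4k+5).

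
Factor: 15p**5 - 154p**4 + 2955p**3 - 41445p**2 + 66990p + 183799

Trying the rational-root candidates, p = 11/3 is a root, so (3p - 11) divides it; the quotient is 5p**4 - 33p**3 + 864p**2 - 10647p - 16709.
Continuing, p = -7/5 is a root, so (5p + 7) is a factor; dividing leaves p**3 - 8p**2 + 184p - 2387.
Continuing, p = 11 is a root, giving the factor (p - 11) and quotient p**2 + 3p + 217.
The quadratic p**2 + 3p + 217 has discriminant -859 < 0 and is irreducible over ℤ.

(3p - 11)(5p + 7)(p - 11)(p**2 + 3p + 217)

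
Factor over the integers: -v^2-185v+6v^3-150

Among the possible rational roots, v = -5/6 is a root, so (6v+5) is a factor; dividing leaves v^2-v-30.
The remaining quadratic factors as (v+5)(v-6).

(6v+5)(v+5)(v-6)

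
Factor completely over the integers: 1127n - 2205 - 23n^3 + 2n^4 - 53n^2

Trying the rational-root candidates, n = 5/2 is a root, so (2n - 5) is a factor; dividing leaves n^3 - 9n^2 - 49n + 441.
Continuing, n = 9 is a root, giving the factor (n - 9) and quotient n^2 - 49.
The remaining quadratic factors as (n - 7)(n + 7).

(2n - 5)(n + 7)(n - 7)(n - 9)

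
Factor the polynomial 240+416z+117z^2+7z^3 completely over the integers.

(7z+5)(z+12)(z+4)

Among the possible rational roots, z = -5/7 is a root, giving the factor (7z+5) and quotient z^2+16z+48.
The remaining quadratic factors as (z+4)(z+12).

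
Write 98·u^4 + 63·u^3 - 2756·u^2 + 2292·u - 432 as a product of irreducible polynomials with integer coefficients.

By the rational root theorem, u = 2/7 is a root, giving the factor (7·u - 2) and quotient 14·u^3 + 13·u^2 - 390·u + 216.
Continuing, u = 4/7 is a root, giving the factor (7·u - 4) and quotient 2·u^2 + 3·u - 54.
The remaining quadratic factors as (2·u - 9)(u + 6).

(2·u - 9)·(7·u - 2)·(7·u - 4)·(u + 6)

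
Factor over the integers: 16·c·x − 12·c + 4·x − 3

Group as (16·c·x − 12·c) + (4·x − 3) = 4·c·(4·x − 3) + (4·x − 3).
Both groups share the factor (4·x − 3).

(4·c + 1)·(4·x − 3)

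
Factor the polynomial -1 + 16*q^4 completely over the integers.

Write as (4*q^2)² − (1)², then factor 4*q^2 - 1 once more.

(2*q + 1)*(2*q - 1)*(4*q^2 + 1)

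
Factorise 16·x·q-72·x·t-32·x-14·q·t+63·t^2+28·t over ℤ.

(8·x-7·t)·(2·q-9·t-4)

Group: 8·x·(2·q-9·t-4) - 7·t·(2·q-9·t-4); both groups contain (2·q-9·t-4).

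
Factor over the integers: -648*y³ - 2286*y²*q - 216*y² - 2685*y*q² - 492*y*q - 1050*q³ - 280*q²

Group: 12*y*(-54*y² - 123*y*q - 70*q²) + (15*q + 4)*(-54*y² - 123*y*q - 70*q²); both groups contain (-54*y² - 123*y*q - 70*q²), so (12*y + 15*q + 4) is a factor with cofactor -54*y² - 123*y*q - 70*q².
The cofactor groups again: -54*y² - 123*y*q - 70*q² = -9*y*(6*y + 7*q) - 10*q*(6*y + 7*q); both groups contain (6*y + 7*q), giving -(9*y + 10*q)*(6*y + 7*q).

-(9*y + 10*q)*(12*y + 15*q + 4)*(6*y + 7*q)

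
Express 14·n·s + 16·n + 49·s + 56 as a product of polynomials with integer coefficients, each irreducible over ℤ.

Group as (14·n·s + 16·n) + (49·s + 56) = 2·n·(7·s + 8) + 7·(7·s + 8).
Both groups share the factor (7·s + 8).

(2·n + 7)·(7·s + 8)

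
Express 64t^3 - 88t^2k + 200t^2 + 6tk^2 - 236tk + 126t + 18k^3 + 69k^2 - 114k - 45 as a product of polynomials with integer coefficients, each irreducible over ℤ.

Group: 2t(32t^2 - 12tk + 52t - 9k^2 - 48k - 15) + (-2k + 3)(32t^2 - 12tk + 52t - 9k^2 - 48k - 15); both groups contain (32t^2 - 12tk + 52t - 9k^2 - 48k - 15), so (2t - 2k + 3) is a factor with cofactor 32t^2 - 12tk + 52t - 9k^2 - 48k - 15.
The cofactor groups again: 32t^2 - 12tk + 52t - 9k^2 - 48k - 15 = 8t(4t - 3k - 1) + (3k + 15)(4t - 3k - 1); both groups contain (4t - 3k - 1), giving (8t + 3k + 15)(4t - 3k - 1).

(2t - 2k + 3)(4t - 3k - 1)(8t + 3k + 15)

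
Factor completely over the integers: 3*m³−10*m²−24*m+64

(3*m+8)*(m−2)*(m−4)

Trying the rational-root candidates, m = 2 is a root, so (m−2) is a factor; dividing leaves 3*m²−4*m−32.
The remaining quadratic factors as (3*m+8)(m−4).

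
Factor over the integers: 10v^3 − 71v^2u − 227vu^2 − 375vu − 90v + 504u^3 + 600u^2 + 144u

(5v − 8u)(v − 9u − 3)(2v + 7u + 6)

Group: 5v(2v^2 − 11vu − 63u^2 − 75u − 18) − 8u(2v^2 − 11vu − 63u^2 − 75u − 18); both groups contain (2v^2 − 11vu − 63u^2 − 75u − 18), so (5v − 8u) is a factor with cofactor 2v^2 − 11vu − 63u^2 − 75u − 18.
The cofactor groups again: 2v^2 − 11vu − 63u^2 − 75u − 18 = v(2v + 7u + 6) + (−9u − 3)(2v + 7u + 6); both groups contain (2v + 7u + 6), giving (v − 9u − 3)(2v + 7u + 6).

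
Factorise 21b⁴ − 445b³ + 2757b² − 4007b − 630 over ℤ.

Testing divisors of the constant over divisors of the leading coefficient, b = 10 is a root, so (b − 10) is a factor; dividing leaves 21b³ − 235b² + 407b + 63.
Continuing, b = −1/7 is a root, so (7b + 1) divides it; the quotient is 3b² − 34b + 63.
The remaining quadratic factors as (b − 9)(3b − 7).

(3b − 7)(7b + 1)(b − 10)(b − 9)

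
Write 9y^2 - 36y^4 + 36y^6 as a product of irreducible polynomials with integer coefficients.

9y^2(2y^2 - 1)^2

Factor out 9y^2 first: what remains is 4y^4 - 4y^2 + 1.
Recognize a perfect-square trinomial with the parts 1 and 2y^2.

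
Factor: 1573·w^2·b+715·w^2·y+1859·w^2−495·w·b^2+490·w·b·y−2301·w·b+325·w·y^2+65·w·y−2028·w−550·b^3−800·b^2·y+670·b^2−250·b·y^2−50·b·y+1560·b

(13·w−10·b)·(11·b+5·y+13)·(11·w+5·b+5·y−12)

Group: 11·w·(143·w·b+65·w·y+169·w−110·b^2−50·b·y−130·b) + (5·b+5·y−12)·(143·w·b+65·w·y+169·w−110·b^2−50·b·y−130·b); both groups contain (143·w·b+65·w·y+169·w−110·b^2−50·b·y−130·b), so (11·w+5·b+5·y−12) is a factor with cofactor 143·w·b+65·w·y+169·w−110·b^2−50·b·y−130·b.
The cofactor groups again: 143·w·b+65·w·y+169·w−110·b^2−50·b·y−130·b = 13·w·(11·b+5·y+13) − 10·b·(11·b+5·y+13); both groups contain (11·b+5·y+13), giving (13·w−10·b)·(11·b+5·y+13).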